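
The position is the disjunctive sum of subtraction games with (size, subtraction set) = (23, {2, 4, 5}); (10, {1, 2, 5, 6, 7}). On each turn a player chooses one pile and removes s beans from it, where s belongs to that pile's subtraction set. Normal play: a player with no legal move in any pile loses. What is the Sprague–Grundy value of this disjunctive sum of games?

5

Pile A, S = {2, 4, 5}:
G(0) = 0
G(1) = mex{} = 0
G(2) = mex{0} = 1
G(3) = mex{0} = 1
G(4) = mex{1,0} = 2
G(5) = mex{1,0,0} = 2
G(6) = mex{2,1,0} = 3
G(7) = mex{2,1,1} = 0
G(8) = mex{3,2,1} = 0
G(9) = mex{0,2,2} = 1
G(10) = mex{0,3,2} = 1
G(11) = mex{1,0,3} = 2
G(12) = mex{1,0,0} = 2
G(13) = mex{2,1,0} = 3
G(14) = mex{2,1,1} = 0
G(15) = mex{3,2,1} = 0
G(16) = mex{0,2,2} = 1
G(17) = mex{0,3,2} = 1
G(18) = mex{1,0,3} = 2
G(19) = mex{1,0,0} = 2
G(20) = mex{2,1,0} = 3
G(21) = mex{2,1,1} = 0
G(22) = mex{3,2,1} = 0
G(23) = mex{0,2,2} = 1
G_A(23) = 1.
Pile B, S = {1, 2, 5, 6, 7}:
G(0) = 0
G(1) = mex{0} = 1
G(2) = mex{1,0} = 2
G(3) = mex{2,1} = 0
G(4) = mex{0,2} = 1
G(5) = mex{1,0,0} = 2
G(6) = mex{2,1,1,0} = 3
G(7) = mex{3,2,2,1,0} = 4
G(8) = mex{4,3,0,2,1} = 5
G(9) = mex{5,4,1,0,2} = 3
G(10) = mex{3,5,2,1,0} = 4
G_B(10) = 4.
Combined Grundy value = 1 ⊕ 4 = 5.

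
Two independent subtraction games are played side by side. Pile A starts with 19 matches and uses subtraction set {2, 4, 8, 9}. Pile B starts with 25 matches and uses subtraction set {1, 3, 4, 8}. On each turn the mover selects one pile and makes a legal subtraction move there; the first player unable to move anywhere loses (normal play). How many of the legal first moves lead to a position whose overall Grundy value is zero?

4

Pile A, S = {2, 4, 8, 9}:
G(0) = 0
G(1) = mex{} = 0
G(2) = mex{0} = 1
G(3) = mex{0} = 1
G(4) = mex{1,0} = 2
G(5) = mex{1,0} = 2
G(6) = mex{2,1} = 0
G(7) = mex{2,1} = 0
G(8) = mex{0,2,0} = 1
G(9) = mex{0,2,0,0} = 1
G(10) = mex{1,0,1,0} = 2
G(11) = mex{1,0,1,1} = 2
G(12) = mex{2,1,2,1} = 0
G(13) = mex{2,1,2,2} = 0
G(14) = mex{0,2,0,2} = 1
G(15) = mex{0,2,0,0} = 1
G(16) = mex{1,0,1,0} = 2
G(17) = mex{1,0,1,1} = 2
G(18) = mex{2,1,2,1} = 0
G(19) = mex{2,1,2,2} = 0
G_A(19) = 0.
Pile B, S = {1, 3, 4, 8}:
G(0) = 0
G(1) = mex{0} = 1
G(2) = mex{1} = 0
G(3) = mex{0,0} = 1
G(4) = mex{1,1,0} = 2
G(5) = mex{2,0,1} = 3
G(6) = mex{3,1,0} = 2
G(7) = mex{2,2,1} = 0
G(8) = mex{0,3,2,0} = 1
G(9) = mex{1,2,3,1} = 0
G(10) = mex{0,0,2,0} = 1
G(11) = mex{1,1,0,1} = 2
G(12) = mex{2,0,1,2} = 3
G(13) = mex{3,1,0,3} = 2
G(14) = mex{2,2,1,2} = 0
G(15) = mex{0,3,2,0} = 1
G(16) = mex{1,2,3,1} = 0
G(17) = mex{0,0,2,0} = 1
G(18) = mex{1,1,0,1} = 2
G(19) = mex{2,0,1,2} = 3
G(20) = mex{3,1,0,3} = 2
G(21) = mex{2,2,1,2} = 0
G(22) = mex{0,3,2,0} = 1
G(23) = mex{1,2,3,1} = 0
G(24) = mex{0,0,2,0} = 1
G(25) = mex{1,1,0,1} = 2
G_B(25) = 2.
Combined Grundy value = 0 ⊕ 2 = 2.
A winning move leaves total XOR = 0, i.e. changes one component's Grundy value g to g ⊕ X where X is the current total.
Pile A: need g' = 0⊕2 = 2. Options: 19−2→G=2, 19−4→G=1, 19−8→G=2, 19−9→G=2. Hits: 3.
Pile B: need g' = 2⊕2 = 0. Options: 25−1→G=1, 25−3→G=1, 25−4→G=0, 25−8→G=1. Hits: 1.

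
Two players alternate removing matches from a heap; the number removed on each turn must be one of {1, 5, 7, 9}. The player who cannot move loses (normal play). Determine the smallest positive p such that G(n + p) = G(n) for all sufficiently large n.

2

n :  0  1  2  3  4  5  6  7  8  9 10 11 12 13 14
G :  0  1  0  1  0  1  0  1  0  1  0  1  0  1  0
G(n+2) = G(n) holds for n = 0,…,8 (a full window of length max(S) = 9), so the sequence is purely periodic with period 2.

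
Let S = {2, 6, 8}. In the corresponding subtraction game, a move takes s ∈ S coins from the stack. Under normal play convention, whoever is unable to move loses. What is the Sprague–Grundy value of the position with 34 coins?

1

n :  0  1  2  3  4  5  6  7  8  9 10 11 12 13 14 15 16 17 18 19 20 21 22 23 24 25 26 27 28 29 30 31 32 33 34
G :  0  0  1  1  0  0  1  1  2  2  3  3  2  2  0  0  1  1  0  0  1  1  2  2  3  3  2  2  0  0  1  1  0  0  1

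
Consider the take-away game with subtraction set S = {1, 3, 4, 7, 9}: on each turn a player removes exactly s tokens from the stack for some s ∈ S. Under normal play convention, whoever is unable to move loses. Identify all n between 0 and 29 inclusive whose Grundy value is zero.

0, 2, 8, 10, 16, 18, 24, 26

G(0) = 0
G(1) = mex{0} = 1
G(2) = mex{1} = 0
G(3) = mex{0,0} = 1
G(4) = mex{1,1,0} = 2
G(5) = mex{2,0,1} = 3
G(6) = mex{3,1,0} = 2
G(7) = mex{2,2,1,0} = 3
G(8) = mex{3,3,2,1} = 0
G(9) = mex{0,2,3,0,0} = 1
G(10) = mex{1,3,2,1,1} = 0
G(11) = mex{0,0,3,2,0} = 1
G(12) = mex{1,1,0,3,1} = 2
G(13) = mex{2,0,1,2,2} = 3
G(14) = mex{3,1,0,3,3} = 2
G(15) = mex{2,2,1,0,2} = 3
G(16) = mex{3,3,2,1,3} = 0
G(17) = mex{0,2,3,0,0} = 1
G(18) = mex{1,3,2,1,1} = 0
G(19) = mex{0,0,3,2,0} = 1
G(20) = mex{1,1,0,3,1} = 2
G(21) = mex{2,0,1,2,2} = 3
G(22) = mex{3,1,0,3,3} = 2
G(23) = mex{2,2,1,0,2} = 3
G(24) = mex{3,3,2,1,3} = 0
G(25) = mex{0,2,3,0,0} = 1
G(26) = mex{1,3,2,1,1} = 0
G(27) = mex{0,0,3,2,0} = 1
G(28) = mex{1,1,0,3,1} = 2
G(29) = mex{2,0,1,2,2} = 3
P-positions are exactly the n with G(n) = 0.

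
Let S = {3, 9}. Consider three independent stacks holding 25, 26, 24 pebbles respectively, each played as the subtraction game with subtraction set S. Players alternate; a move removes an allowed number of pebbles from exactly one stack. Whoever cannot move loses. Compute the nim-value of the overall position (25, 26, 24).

0

All stacks use S = {3, 9}:
n :  0  1  2  3  4  5  6  7  8  9 10 11 12 13 14 15 16 17 18 19 20 21 22 23 24 25 26
G :  0  0  0  1  1  1  0  0  0  1  1  1  0  0  0  1  1  1  0  0  0  1  1  1  0  0  0
Stack A: G(25) = 0.
Stack B: G(26) = 0.
Stack C: G(24) = 0.
Combined Grundy value = 0 ⊕ 0 ⊕ 0 = 0.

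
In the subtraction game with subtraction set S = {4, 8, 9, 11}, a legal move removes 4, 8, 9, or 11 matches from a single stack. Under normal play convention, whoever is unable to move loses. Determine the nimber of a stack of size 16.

0

G(0) = 0
G(1) = mex{} = 0
G(2) = mex{} = 0
G(3) = mex{} = 0
G(4) = mex{0} = 1
G(5) = mex{0} = 1
G(6) = mex{0} = 1
G(7) = mex{0} = 1
G(8) = mex{1,0} = 2
G(9) = mex{1,0,0} = 2
G(10) = mex{1,0,0} = 2
G(11) = mex{1,0,0,0} = 2
G(12) = mex{2,1,0,0} = 3
G(13) = mex{2,1,1,0} = 3
G(14) = mex{2,1,1,0} = 3
G(15) = mex{2,1,1,1} = 0
G(16) = mex{3,2,1,1} = 0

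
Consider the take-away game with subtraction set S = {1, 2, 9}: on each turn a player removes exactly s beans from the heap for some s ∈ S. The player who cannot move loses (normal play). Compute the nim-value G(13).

n :  0  1  2  3  4  5  6  7  8  9 10 11 12 13
G :  0  1  2  0  1  2  0  1  2  3  0  1  2  0

0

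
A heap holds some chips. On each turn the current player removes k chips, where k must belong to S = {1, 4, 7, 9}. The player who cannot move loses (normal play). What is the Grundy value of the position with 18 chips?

0

G(0) = 0
G(1) = mex{0} = 1
G(2) = mex{1} = 0
G(3) = mex{0} = 1
G(4) = mex{1,0} = 2
G(5) = mex{2,1} = 0
G(6) = mex{0,0} = 1
G(7) = mex{1,1,0} = 2
G(8) = mex{2,2,1} = 0
G(9) = mex{0,0,0,0} = 1
G(10) = mex{1,1,1,1} = 0
G(11) = mex{0,2,2,0} = 1
G(12) = mex{1,0,0,1} = 2
G(13) = mex{2,1,1,2} = 0
G(14) = mex{0,0,2,0} = 1
G(15) = mex{1,1,0,1} = 2
G(16) = mex{2,2,1,2} = 0
G(17) = mex{0,0,0,0} = 1
G(18) = mex{1,1,1,1} = 0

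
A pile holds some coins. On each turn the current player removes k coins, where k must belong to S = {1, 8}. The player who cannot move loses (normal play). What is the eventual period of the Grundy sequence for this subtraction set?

9

n :  0  1  2  3  4  5  6  7  8  9 10 11 12 13 14 15 16 17 18 19
G :  0  1  0  1  0  1  0  1  2  0  1  0  1  0  1  0  1  2  0  1
G(n+9) = G(n) holds for n = 0,…,7 (a full window of length max(S) = 8), so the sequence is purely periodic with period 9.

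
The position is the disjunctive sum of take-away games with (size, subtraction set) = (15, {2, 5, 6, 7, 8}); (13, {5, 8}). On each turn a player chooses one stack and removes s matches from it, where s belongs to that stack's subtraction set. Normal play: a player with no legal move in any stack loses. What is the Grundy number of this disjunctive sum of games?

1

Stack A, S = {2, 5, 6, 7, 8}:
G(0) = 0
G(1) = mex{} = 0
G(2) = mex{0} = 1
G(3) = mex{0} = 1
G(4) = mex{1} = 0
G(5) = mex{1,0} = 2
G(6) = mex{0,0,0} = 1
G(7) = mex{2,1,0,0} = 3
G(8) = mex{1,1,1,0,0} = 2
G(9) = mex{3,0,1,1,0} = 2
G(10) = mex{2,2,0,1,1} = 3
G(11) = mex{2,1,2,0,1} = 3
G(12) = mex{3,3,1,2,0} = 4
G(13) = mex{3,2,3,1,2} = 0
G(14) = mex{4,2,2,3,1} = 0
G(15) = mex{0,3,2,2,3} = 1
G_A(15) = 1.
Stack B, S = {5, 8}:
n :  0  1  2  3  4  5  6  7  8  9 10 11 12 13
G :  0  0  0  0  0  1  1  1  1  1  2  2  2  0
G_B(13) = 0.
Combined Grundy value = 1 ⊕ 0 = 1.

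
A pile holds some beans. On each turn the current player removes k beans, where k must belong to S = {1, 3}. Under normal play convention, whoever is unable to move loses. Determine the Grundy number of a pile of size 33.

n :  0  1  2  3  4  5  6  7  8  9 10 11 12 13 14 15 16 17 18 19 20 21 22 23 24 25 26 27 28 29 30 31 32 33
G :  0  1  0  1  0  1  0  1  0  1  0  1  0  1  0  1  0  1  0  1  0  1  0  1  0  1  0  1  0  1  0  1  0  1

1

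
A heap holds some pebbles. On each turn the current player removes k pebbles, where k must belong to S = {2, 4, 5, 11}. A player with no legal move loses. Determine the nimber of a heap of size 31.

1

n :  0  1  2  3  4  5  6  7  8  9 10 11 12 13 14 15 16 17 18 19 20 21 22 23 24 25 26 27 28 29 30 31
G :  0  0  1  1  2  2  3  0  0  1  1  2  2  3  0  0  1  1  2  2  3  0  0  1  1  2  2  3  0  0  1  1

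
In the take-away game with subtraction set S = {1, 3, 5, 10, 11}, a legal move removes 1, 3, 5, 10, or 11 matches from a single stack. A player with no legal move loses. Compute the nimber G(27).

G(0) = 0
G(1) = mex{0} = 1
G(2) = mex{1} = 0
G(3) = mex{0,0} = 1
G(4) = mex{1,1} = 0
G(5) = mex{0,0,0} = 1
G(6) = mex{1,1,1} = 0
G(7) = mex{0,0,0} = 1
G(8) = mex{1,1,1} = 0
G(9) = mex{0,0,0} = 1
G(10) = mex{1,1,1,0} = 2
G(11) = mex{2,0,0,1,0} = 3
G(12) = mex{3,1,1,0,1} = 2
G(13) = mex{2,2,0,1,0} = 3
G(14) = mex{3,3,1,0,1} = 2
G(15) = mex{2,2,2,1,0} = 3
G(16) = mex{3,3,3,0,1} = 2
G(17) = mex{2,2,2,1,0} = 3
G(18) = mex{3,3,3,0,1} = 2
G(19) = mex{2,2,2,1,0} = 3
G(20) = mex{3,3,3,2,1} = 0
G(21) = mex{0,2,2,3,2} = 1
G(22) = mex{1,3,3,2,3} = 0
G(23) = mex{0,0,2,3,2} = 1
G(24) = mex{1,1,3,2,3} = 0
G(25) = mex{0,0,0,3,2} = 1
G(26) = mex{1,1,1,2,3} = 0
G(27) = mex{0,0,0,3,2} = 1

1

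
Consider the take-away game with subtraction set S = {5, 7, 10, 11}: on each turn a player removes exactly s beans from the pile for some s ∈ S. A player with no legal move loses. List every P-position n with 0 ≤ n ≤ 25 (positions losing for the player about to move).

0, 1, 2, 3, 4, 16, 17, 18, 19, 20

n :  0  1  2  3  4  5  6  7  8  9 10 11 12 13 14 15 16 17 18 19 20 21 22 23 24 25
G :  0  0  0  0  0  1  1  1  1  1  2  2  2  2  2  3  0  0  0  0  0  1  1  1  1  1
P-positions are exactly the n with G(n) = 0.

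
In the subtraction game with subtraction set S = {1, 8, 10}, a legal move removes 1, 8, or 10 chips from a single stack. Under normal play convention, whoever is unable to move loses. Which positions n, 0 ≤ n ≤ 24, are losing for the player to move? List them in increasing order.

n :  0  1  2  3  4  5  6  7  8  9 10 11 12 13 14 15 16 17 18 19 20 21 22 23 24
G :  0  1  0  1  0  1  0  1  2  0  1  0  1  0  1  0  1  2  0  1  0  1  0  1  0
P-positions are exactly the n with G(n) = 0.

0, 2, 4, 6, 9, 11, 13, 15, 18, 20, 22, 24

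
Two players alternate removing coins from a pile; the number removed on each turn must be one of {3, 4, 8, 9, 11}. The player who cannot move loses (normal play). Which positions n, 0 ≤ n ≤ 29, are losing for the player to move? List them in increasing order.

0, 1, 2, 7, 14, 19, 20, 21, 26

n :  0  1  2  3  4  5  6  7  8  9 10 11 12 13 14 15 16 17 18 19 20 21 22 23 24 25 26 27 28 29
G :  0  0  0  1  1  1  2  0  2  3  1  3  4  2  0  5  3  1  2  0  0  0  1  1  1  2  0  4  3  1
P-positions are exactly the n with G(n) = 0.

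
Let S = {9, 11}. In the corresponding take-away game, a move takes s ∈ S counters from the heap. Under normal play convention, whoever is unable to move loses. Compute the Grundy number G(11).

n :  0  1  2  3  4  5  6  7  8  9 10 11
G :  0  0  0  0  0  0  0  0  0  1  1  1

1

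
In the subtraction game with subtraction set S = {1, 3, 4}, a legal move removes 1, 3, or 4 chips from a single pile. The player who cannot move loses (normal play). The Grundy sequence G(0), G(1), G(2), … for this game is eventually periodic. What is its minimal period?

7

n :  0  1  2  3  4  5  6  7  8  9 10 11 12 13 14 15
G :  0  1  0  1  2  3  2  0  1  0  1  2  3  2  0  1
G(n+7) = G(n) holds for n = 0,…,3 (a full window of length max(S) = 4), so the sequence is purely periodic with period 7.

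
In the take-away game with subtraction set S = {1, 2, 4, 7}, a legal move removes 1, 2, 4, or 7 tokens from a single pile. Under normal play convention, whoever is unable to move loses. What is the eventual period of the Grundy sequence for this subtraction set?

3

n :  0  1  2  3  4  5  6  7  8  9 10 11 12 13 14
G :  0  1  2  0  1  2  0  1  2  0  1  2  0  1  2
G(n+3) = G(n) holds for n = 0,…,6 (a full window of length max(S) = 7), so the sequence is purely periodic with period 3.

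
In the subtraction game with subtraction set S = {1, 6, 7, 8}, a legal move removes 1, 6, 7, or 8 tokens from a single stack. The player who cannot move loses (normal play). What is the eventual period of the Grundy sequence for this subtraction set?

n :  0  1  2  3  4  5  6  7  8  9 10 11 12 13 14 15 16 17 18 19 20 21 22 23 24 25 26 27
G :  0  1  0  1  0  1  2  3  2  3  2  3  4  0  1  0  1  0  1  2  3  2  3  2  3  4  0  1
G(n+13) = G(n) holds for n = 0,…,7 (a full window of length max(S) = 8), so the sequence is purely periodic with period 13.

13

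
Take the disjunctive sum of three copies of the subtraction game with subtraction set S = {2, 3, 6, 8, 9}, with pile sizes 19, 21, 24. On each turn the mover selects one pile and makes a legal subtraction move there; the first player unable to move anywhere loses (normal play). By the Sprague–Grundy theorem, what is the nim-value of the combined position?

7

All piles use S = {2, 3, 6, 8, 9}:
n :  0  1  2  3  4  5  6  7  8  9 10 11 12 13 14 15 16 17 18 19 20 21 22 23 24
G :  0  0  1  1  2  0  3  1  2  2  3  3  0  4  1  5  0  0  1  1  2  2  3  3  4
Pile A: G(19) = 1.
Pile B: G(21) = 2.
Pile C: G(24) = 4.
Combined Grundy value = 1 ⊕ 2 ⊕ 4 = 7.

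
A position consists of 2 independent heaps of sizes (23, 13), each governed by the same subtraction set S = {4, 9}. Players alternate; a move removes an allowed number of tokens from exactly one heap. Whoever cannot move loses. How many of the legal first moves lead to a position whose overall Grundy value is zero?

All heaps use S = {4, 9}:
n :  0  1  2  3  4  5  6  7  8  9 10 11 12 13 14 15 16 17 18 19 20 21 22 23
G :  0  0  0  0  1  1  1  1  0  2  2  2  1  0  0  0  0  1  1  1  1  0  2  2
Heap A: G(23) = 2.
Heap B: G(13) = 0.
Combined Grundy value = 2 ⊕ 0 = 2.
A winning move leaves total XOR = 0, i.e. changes one component's Grundy value g to g ⊕ X where X is the current total.
Heap A: need g' = 2⊕2 = 0. Options: 23−4→G=1, 23−9→G=0. Hits: 1.
Heap B: need g' = 0⊕2 = 2. Options: 13−4→G=2, 13−9→G=1. Hits: 1.

2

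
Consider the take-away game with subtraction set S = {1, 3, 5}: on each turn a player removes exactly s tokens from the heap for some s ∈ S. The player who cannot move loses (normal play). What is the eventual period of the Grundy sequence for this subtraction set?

2

n :  0  1  2  3  4  5  6  7  8  9 10 11 12 13 14
G :  0  1  0  1  0  1  0  1  0  1  0  1  0  1  0
G(n+2) = G(n) holds for n = 0,…,4 (a full window of length max(S) = 5), so the sequence is purely periodic with period 2.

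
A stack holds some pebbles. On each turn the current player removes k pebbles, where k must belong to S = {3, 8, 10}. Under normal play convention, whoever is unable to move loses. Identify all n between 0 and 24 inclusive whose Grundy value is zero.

G(0) = 0
G(1) = mex{} = 0
G(2) = mex{} = 0
G(3) = mex{0} = 1
G(4) = mex{0} = 1
G(5) = mex{0} = 1
G(6) = mex{1} = 0
G(7) = mex{1} = 0
G(8) = mex{1,0} = 2
G(9) = mex{0,0} = 1
G(10) = mex{0,0,0} = 1
G(11) = mex{2,1,0} = 3
G(12) = mex{1,1,0} = 2
G(13) = mex{1,1,1} = 0
G(14) = mex{3,0,1} = 2
G(15) = mex{2,0,1} = 3
G(16) = mex{0,2,0} = 1
G(17) = mex{2,1,0} = 3
G(18) = mex{3,1,2} = 0
G(19) = mex{1,3,1} = 0
G(20) = mex{3,2,1} = 0
G(21) = mex{0,0,3} = 1
G(22) = mex{0,2,2} = 1
G(23) = mex{0,3,0} = 1
G(24) = mex{1,1,2} = 0
P-positions are exactly the n with G(n) = 0.

0, 1, 2, 6, 7, 13, 18, 19, 20, 24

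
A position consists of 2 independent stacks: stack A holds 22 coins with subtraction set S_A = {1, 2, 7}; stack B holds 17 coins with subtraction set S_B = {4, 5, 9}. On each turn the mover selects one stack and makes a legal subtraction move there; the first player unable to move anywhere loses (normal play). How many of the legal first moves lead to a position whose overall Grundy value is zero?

0

Stack A, S = {1, 2, 7}:
n :  0  1  2  3  4  5  6  7  8  9 10 11 12 13 14 15 16 17 18 19 20 21 22
G :  0  1  2  0  1  2  0  1  2  0  1  2  0  1  2  0  1  2  0  1  2  0  1
G_A(22) = 1.
Stack B, S = {4, 5, 9}:
n :  0  1  2  3  4  5  6  7  8  9 10 11 12 13 14 15 16 17
G :  0  0  0  0  1  1  1  1  2  2  2  2  3  0  0  0  0  1
G_B(17) = 1.
Combined Grundy value = 1 ⊕ 1 = 0.
A winning move leaves total XOR = 0, i.e. changes one component's Grundy value g to g ⊕ X where X is the current total.
Stack A: target g' = 1⊕0 = 1, but every legal move changes the Grundy value (mex property), so 0 moves.
Stack B: target g' = 1⊕0 = 1, but every legal move changes the Grundy value (mex property), so 0 moves.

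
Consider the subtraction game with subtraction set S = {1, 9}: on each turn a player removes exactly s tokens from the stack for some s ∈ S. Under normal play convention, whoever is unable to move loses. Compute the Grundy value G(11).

1

n :  0  1  2  3  4  5  6  7  8  9 10 11
G :  0  1  0  1  0  1  0  1  0  1  0  1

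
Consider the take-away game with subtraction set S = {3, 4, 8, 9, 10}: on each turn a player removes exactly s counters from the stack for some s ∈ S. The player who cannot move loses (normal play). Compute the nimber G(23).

1

G(0) = 0
G(1) = mex{} = 0
G(2) = mex{} = 0
G(3) = mex{0} = 1
G(4) = mex{0,0} = 1
G(5) = mex{0,0} = 1
G(6) = mex{1,0} = 2
G(7) = mex{1,1} = 0
G(8) = mex{1,1,0} = 2
G(9) = mex{2,1,0,0} = 3
G(10) = mex{0,2,0,0,0} = 1
G(11) = mex{2,0,1,0,0} = 3
G(12) = mex{3,2,1,1,0} = 4
G(13) = mex{1,3,1,1,1} = 0
G(14) = mex{3,1,2,1,1} = 0
G(15) = mex{4,3,0,2,1} = 5
G(16) = mex{0,4,2,0,2} = 1
G(17) = mex{0,0,3,2,0} = 1
G(18) = mex{5,0,1,3,2} = 4
G(19) = mex{1,5,3,1,3} = 0
G(20) = mex{1,1,4,3,1} = 0
G(21) = mex{4,1,0,4,3} = 2
G(22) = mex{0,4,0,0,4} = 1
G(23) = mex{0,0,5,0,0} = 1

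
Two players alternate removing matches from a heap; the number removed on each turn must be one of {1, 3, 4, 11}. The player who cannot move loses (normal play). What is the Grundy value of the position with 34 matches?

G(0) = 0
G(1) = mex{0} = 1
G(2) = mex{1} = 0
G(3) = mex{0,0} = 1
G(4) = mex{1,1,0} = 2
G(5) = mex{2,0,1} = 3
G(6) = mex{3,1,0} = 2
G(7) = mex{2,2,1} = 0
G(8) = mex{0,3,2} = 1
G(9) = mex{1,2,3} = 0
G(10) = mex{0,0,2} = 1
G(11) = mex{1,1,0,0} = 2
G(12) = mex{2,0,1,1} = 3
G(13) = mex{3,1,0,0} = 2
G(14) = mex{2,2,1,1} = 0
G(15) = mex{0,3,2,2} = 1
G(16) = mex{1,2,3,3} = 0
G(17) = mex{0,0,2,2} = 1
G(18) = mex{1,1,0,0} = 2
G(19) = mex{2,0,1,1} = 3
G(20) = mex{3,1,0,0} = 2
G(21) = mex{2,2,1,1} = 0
G(22) = mex{0,3,2,2} = 1
G(23) = mex{1,2,3,3} = 0
G(24) = mex{0,0,2,2} = 1
G(25) = mex{1,1,0,0} = 2
G(26) = mex{2,0,1,1} = 3
G(27) = mex{3,1,0,0} = 2
G(28) = mex{2,2,1,1} = 0
G(29) = mex{0,3,2,2} = 1
G(30) = mex{1,2,3,3} = 0
G(31) = mex{0,0,2,2} = 1
G(32) = mex{1,1,0,0} = 2
G(33) = mex{2,0,1,1} = 3
G(34) = mex{3,1,0,0} = 2

2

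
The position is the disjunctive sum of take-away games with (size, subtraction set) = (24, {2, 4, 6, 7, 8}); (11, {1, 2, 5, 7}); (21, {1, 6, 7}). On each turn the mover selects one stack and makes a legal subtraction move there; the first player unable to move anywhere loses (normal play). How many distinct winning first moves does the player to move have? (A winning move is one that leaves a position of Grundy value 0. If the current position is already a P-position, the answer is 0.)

Stack A, S = {2, 4, 6, 7, 8}:
G(0) = 0
G(1) = mex{} = 0
G(2) = mex{0} = 1
G(3) = mex{0} = 1
G(4) = mex{1,0} = 2
G(5) = mex{1,0} = 2
G(6) = mex{2,1,0} = 3
G(7) = mex{2,1,0,0} = 3
G(8) = mex{3,2,1,0,0} = 4
G(9) = mex{3,2,1,1,0} = 4
G(10) = mex{4,3,2,1,1} = 0
G(11) = mex{4,3,2,2,1} = 0
G(12) = mex{0,4,3,2,2} = 1
G(13) = mex{0,4,3,3,2} = 1
G(14) = mex{1,0,4,3,3} = 2
G(15) = mex{1,0,4,4,3} = 2
G(16) = mex{2,1,0,4,4} = 3
G(17) = mex{2,1,0,0,4} = 3
G(18) = mex{3,2,1,0,0} = 4
G(19) = mex{3,2,1,1,0} = 4
G(20) = mex{4,3,2,1,1} = 0
G(21) = mex{4,3,2,2,1} = 0
G(22) = mex{0,4,3,2,2} = 1
G(23) = mex{0,4,3,3,2} = 1
G(24) = mex{1,0,4,3,3} = 2
G_A(24) = 2.
Stack B, S = {1, 2, 5, 7}:
G(0) = 0
G(1) = mex{0} = 1
G(2) = mex{1,0} = 2
G(3) = mex{2,1} = 0
G(4) = mex{0,2} = 1
G(5) = mex{1,0,0} = 2
G(6) = mex{2,1,1} = 0
G(7) = mex{0,2,2,0} = 1
G(8) = mex{1,0,0,1} = 2
G(9) = mex{2,1,1,2} = 0
G(10) = mex{0,2,2,0} = 1
G(11) = mex{1,0,0,1} = 2
G_B(11) = 2.
Stack C, S = {1, 6, 7}:
G(0) = 0
G(1) = mex{0} = 1
G(2) = mex{1} = 0
G(3) = mex{0} = 1
G(4) = mex{1} = 0
G(5) = mex{0} = 1
G(6) = mex{1,0} = 2
G(7) = mex{2,1,0} = 3
G(8) = mex{3,0,1} = 2
G(9) = mex{2,1,0} = 3
G(10) = mex{3,0,1} = 2
G(11) = mex{2,1,0} = 3
G(12) = mex{3,2,1} = 0
G(13) = mex{0,3,2} = 1
G(14) = mex{1,2,3} = 0
G(15) = mex{0,3,2} = 1
G(16) = mex{1,2,3} = 0
G(17) = mex{0,3,2} = 1
G(18) = mex{1,0,3} = 2
G(19) = mex{2,1,0} = 3
G(20) = mex{3,0,1} = 2
G(21) = mex{2,1,0} = 3
G_C(21) = 3.
Combined Grundy value = 2 ⊕ 2 ⊕ 3 = 3.
A winning move leaves total XOR = 0, i.e. changes one component's Grundy value g to g ⊕ X where X is the current total.
Stack A: need g' = 2⊕3 = 1. Options: 24−2→G=1, 24−4→G=0, 24−6→G=4, 24−7→G=3, 24−8→G=3. Hits: 1.
Stack B: need g' = 2⊕3 = 1. Options: 11−1→G=1, 11−2→G=0, 11−5→G=0, 11−7→G=1. Hits: 2.
Stack C: need g' = 3⊕3 = 0. Options: 21−1→G=2, 21−6→G=1, 21−7→G=0. Hits: 1.

4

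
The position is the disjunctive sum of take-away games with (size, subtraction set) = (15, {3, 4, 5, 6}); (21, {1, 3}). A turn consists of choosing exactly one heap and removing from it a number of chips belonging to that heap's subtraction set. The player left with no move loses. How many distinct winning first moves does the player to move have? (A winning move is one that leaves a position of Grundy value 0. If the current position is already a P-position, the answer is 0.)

1

Heap A, S = {3, 4, 5, 6}:
n :  0  1  2  3  4  5  6  7  8  9 10 11 12 13 14 15
G :  0  0  0  1  1  1  2  2  2  0  0  0  1  1  1  2
G_A(15) = 2.
Heap B, S = {1, 3}:
n :  0  1  2  3  4  5  6  7  8  9 10 11 12 13 14 15 16 17 18 19 20 21
G :  0  1  0  1  0  1  0  1  0  1  0  1  0  1  0  1  0  1  0  1  0  1
G_B(21) = 1.
Combined Grundy value = 2 ⊕ 1 = 3.
A winning move leaves total XOR = 0, i.e. changes one component's Grundy value g to g ⊕ X where X is the current total.
Heap A: need g' = 2⊕3 = 1. Options: 15−3→G=1, 15−4→G=0, 15−5→G=0, 15−6→G=0. Hits: 1.
Heap B: need g' = 1⊕3 = 2. Options: 21−1→G=0, 21−3→G=0. Hits: 0.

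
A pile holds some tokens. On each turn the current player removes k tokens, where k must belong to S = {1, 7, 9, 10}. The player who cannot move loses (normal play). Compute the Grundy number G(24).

1

G(0) = 0
G(1) = mex{0} = 1
G(2) = mex{1} = 0
G(3) = mex{0} = 1
G(4) = mex{1} = 0
G(5) = mex{0} = 1
G(6) = mex{1} = 0
G(7) = mex{0,0} = 1
G(8) = mex{1,1} = 0
G(9) = mex{0,0,0} = 1
G(10) = mex{1,1,1,0} = 2
G(11) = mex{2,0,0,1} = 3
G(12) = mex{3,1,1,0} = 2
G(13) = mex{2,0,0,1} = 3
G(14) = mex{3,1,1,0} = 2
G(15) = mex{2,0,0,1} = 3
G(16) = mex{3,1,1,0} = 2
G(17) = mex{2,2,0,1} = 3
G(18) = mex{3,3,1,0} = 2
G(19) = mex{2,2,2,1} = 0
G(20) = mex{0,3,3,2} = 1
G(21) = mex{1,2,2,3} = 0
G(22) = mex{0,3,3,2} = 1
G(23) = mex{1,2,2,3} = 0
G(24) = mex{0,3,3,2} = 1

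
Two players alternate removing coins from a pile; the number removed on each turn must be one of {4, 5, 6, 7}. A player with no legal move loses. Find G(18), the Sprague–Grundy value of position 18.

n :  0  1  2  3  4  5  6  7  8  9 10 11 12 13 14 15 16 17 18
G :  0  0  0  0  1  1  1  1  2  2  2  0  0  0  0  1  1  1  1

1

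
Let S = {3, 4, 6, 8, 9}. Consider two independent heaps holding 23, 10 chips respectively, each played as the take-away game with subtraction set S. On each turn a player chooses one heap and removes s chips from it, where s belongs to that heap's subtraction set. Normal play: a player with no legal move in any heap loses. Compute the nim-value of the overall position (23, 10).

All heaps use S = {3, 4, 6, 8, 9}:
n :  0  1  2  3  4  5  6  7  8  9 10 11 12 13 14 15 16 17 18 19 20 21 22 23
G :  0  0  0  1  1  1  2  2  2  3  3  3  0  0  0  1  1  1  2  2  2  3  3  3
Heap A: G(23) = 3.
Heap B: G(10) = 3.
Combined Grundy value = 3 ⊕ 3 = 0.

0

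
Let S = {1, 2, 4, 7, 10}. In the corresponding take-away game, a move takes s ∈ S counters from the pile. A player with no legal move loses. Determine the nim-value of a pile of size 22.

G(0) = 0
G(1) = mex{0} = 1
G(2) = mex{1,0} = 2
G(3) = mex{2,1} = 0
G(4) = mex{0,2,0} = 1
G(5) = mex{1,0,1} = 2
G(6) = mex{2,1,2} = 0
G(7) = mex{0,2,0,0} = 1
G(8) = mex{1,0,1,1} = 2
G(9) = mex{2,1,2,2} = 0
G(10) = mex{0,2,0,0,0} = 1
G(11) = mex{1,0,1,1,1} = 2
G(12) = mex{2,1,2,2,2} = 0
G(13) = mex{0,2,0,0,0} = 1
G(14) = mex{1,0,1,1,1} = 2
G(15) = mex{2,1,2,2,2} = 0
G(16) = mex{0,2,0,0,0} = 1
G(17) = mex{1,0,1,1,1} = 2
G(18) = mex{2,1,2,2,2} = 0
G(19) = mex{0,2,0,0,0} = 1
G(20) = mex{1,0,1,1,1} = 2
G(21) = mex{2,1,2,2,2} = 0
G(22) = mex{0,2,0,0,0} = 1

1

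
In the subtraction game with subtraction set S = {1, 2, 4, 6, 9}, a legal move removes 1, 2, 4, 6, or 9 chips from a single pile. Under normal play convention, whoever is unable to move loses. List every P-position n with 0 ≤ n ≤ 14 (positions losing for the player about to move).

0, 3, 8, 11

G(0) = 0
G(1) = mex{0} = 1
G(2) = mex{1,0} = 2
G(3) = mex{2,1} = 0
G(4) = mex{0,2,0} = 1
G(5) = mex{1,0,1} = 2
G(6) = mex{2,1,2,0} = 3
G(7) = mex{3,2,0,1} = 4
G(8) = mex{4,3,1,2} = 0
G(9) = mex{0,4,2,0,0} = 1
G(10) = mex{1,0,3,1,1} = 2
G(11) = mex{2,1,4,2,2} = 0
G(12) = mex{0,2,0,3,0} = 1
G(13) = mex{1,0,1,4,1} = 2
G(14) = mex{2,1,2,0,2} = 3
P-positions are exactly the n with G(n) = 0.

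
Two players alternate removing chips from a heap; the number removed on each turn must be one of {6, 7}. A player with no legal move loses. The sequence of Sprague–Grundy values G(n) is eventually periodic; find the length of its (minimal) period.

n :  0  1  2  3  4  5  6  7  8  9 10 11 12 13 14 15 16 17 18 19 20 21 22 23 24 25 26 27
G :  0  0  0  0  0  0  1  1  1  1  1  1  2  0  0  0  0  0  0  1  1  1  1  1  1  2  0  0
G(n+13) = G(n) holds for n = 0,…,6 (a full window of length max(S) = 7), so the sequence is purely periodic with period 13.

13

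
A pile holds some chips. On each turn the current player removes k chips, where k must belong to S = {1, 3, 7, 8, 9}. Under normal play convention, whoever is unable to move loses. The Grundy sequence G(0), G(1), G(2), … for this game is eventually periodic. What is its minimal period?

G(0) = 0
G(1) = mex{0} = 1
G(2) = mex{1} = 0
G(3) = mex{0,0} = 1
G(4) = mex{1,1} = 0
G(5) = mex{0,0} = 1
G(6) = mex{1,1} = 0
G(7) = mex{0,0,0} = 1
G(8) = mex{1,1,1,0} = 2
G(9) = mex{2,0,0,1,0} = 3
G(10) = mex{3,1,1,0,1} = 2
G(11) = mex{2,2,0,1,0} = 3
G(12) = mex{3,3,1,0,1} = 2
G(13) = mex{2,2,0,1,0} = 3
G(14) = mex{3,3,1,0,1} = 2
G(15) = mex{2,2,2,1,0} = 3
G(16) = mex{3,3,3,2,1} = 0
G(17) = mex{0,2,2,3,2} = 1
G(18) = mex{1,3,3,2,3} = 0
G(19) = mex{0,0,2,3,2} = 1
G(20) = mex{1,1,3,2,3} = 0
G(21) = mex{0,0,2,3,2} = 1
G(22) = mex{1,1,3,2,3} = 0
G(23) = mex{0,0,0,3,2} = 1
G(24) = mex{1,1,1,0,3} = 2
G(25) = mex{2,0,0,1,0} = 3
G(26) = mex{3,1,1,0,1} = 2
G(27) = mex{2,2,0,1,0} = 3
G(28) = mex{3,3,1,0,1} = 2
G(29) = mex{2,2,0,1,0} = 3
G(30) = mex{3,3,1,0,1} = 2
G(31) = mex{2,2,2,1,0} = 3
G(32) = mex{3,3,3,2,1} = 0
G(33) = mex{0,2,2,3,2} = 1
G(n+16) = G(n) holds for n = 0,…,8 (a full window of length max(S) = 9), so the sequence is purely periodic with period 16.

16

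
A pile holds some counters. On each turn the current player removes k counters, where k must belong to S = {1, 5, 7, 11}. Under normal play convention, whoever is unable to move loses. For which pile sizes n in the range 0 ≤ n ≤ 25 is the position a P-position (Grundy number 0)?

0, 2, 4, 6, 8, 10, 12, 14, 16, 18, 20, 22, 24

G(0) = 0
G(1) = mex{0} = 1
G(2) = mex{1} = 0
G(3) = mex{0} = 1
G(4) = mex{1} = 0
G(5) = mex{0,0} = 1
G(6) = mex{1,1} = 0
G(7) = mex{0,0,0} = 1
G(8) = mex{1,1,1} = 0
G(9) = mex{0,0,0} = 1
G(10) = mex{1,1,1} = 0
G(11) = mex{0,0,0,0} = 1
G(12) = mex{1,1,1,1} = 0
G(13) = mex{0,0,0,0} = 1
G(14) = mex{1,1,1,1} = 0
G(15) = mex{0,0,0,0} = 1
G(16) = mex{1,1,1,1} = 0
G(17) = mex{0,0,0,0} = 1
G(18) = mex{1,1,1,1} = 0
G(19) = mex{0,0,0,0} = 1
G(20) = mex{1,1,1,1} = 0
G(21) = mex{0,0,0,0} = 1
G(22) = mex{1,1,1,1} = 0
G(23) = mex{0,0,0,0} = 1
G(24) = mex{1,1,1,1} = 0
G(25) = mex{0,0,0,0} = 1
P-positions are exactly the n with G(n) = 0.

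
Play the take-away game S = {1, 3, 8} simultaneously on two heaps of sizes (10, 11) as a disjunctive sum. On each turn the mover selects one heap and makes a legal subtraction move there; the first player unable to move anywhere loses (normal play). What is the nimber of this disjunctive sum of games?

2

All heaps use S = {1, 3, 8}:
n :  0  1  2  3  4  5  6  7  8  9 10 11
G :  0  1  0  1  0  1  0  1  2  3  2  0
Heap A: G(10) = 2.
Heap B: G(11) = 0.
Combined Grundy value = 2 ⊕ 0 = 2.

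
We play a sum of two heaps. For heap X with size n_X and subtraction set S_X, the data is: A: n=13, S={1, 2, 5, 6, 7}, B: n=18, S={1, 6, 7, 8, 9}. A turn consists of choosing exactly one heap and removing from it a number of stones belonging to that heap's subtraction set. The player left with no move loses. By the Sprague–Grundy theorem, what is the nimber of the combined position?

2

Heap A, S = {1, 2, 5, 6, 7}:
n :  0  1  2  3  4  5  6  7  8  9 10 11 12 13
G :  0  1  2  0  1  2  3  4  5  3  4  0  1  2
G_A(13) = 2.
Heap B, S = {1, 6, 7, 8, 9}:
G(0) = 0
G(1) = mex{0} = 1
G(2) = mex{1} = 0
G(3) = mex{0} = 1
G(4) = mex{1} = 0
G(5) = mex{0} = 1
G(6) = mex{1,0} = 2
G(7) = mex{2,1,0} = 3
G(8) = mex{3,0,1,0} = 2
G(9) = mex{2,1,0,1,0} = 3
G(10) = mex{3,0,1,0,1} = 2
G(11) = mex{2,1,0,1,0} = 3
G(12) = mex{3,2,1,0,1} = 4
G(13) = mex{4,3,2,1,0} = 5
G(14) = mex{5,2,3,2,1} = 0
G(15) = mex{0,3,2,3,2} = 1
G(16) = mex{1,2,3,2,3} = 0
G(17) = mex{0,3,2,3,2} = 1
G(18) = mex{1,4,3,2,3} = 0
G_B(18) = 0.
Combined Grundy value = 2 ⊕ 0 = 2.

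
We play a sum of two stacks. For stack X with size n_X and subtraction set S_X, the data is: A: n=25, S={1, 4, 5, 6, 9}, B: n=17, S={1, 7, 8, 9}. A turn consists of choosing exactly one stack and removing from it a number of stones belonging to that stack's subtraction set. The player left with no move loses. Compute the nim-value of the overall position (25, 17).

Stack A, S = {1, 4, 5, 6, 9}:
n :  0  1  2  3  4  5  6  7  8  9 10 11 12 13 14 15 16 17 18 19 20 21 22 23 24 25
G :  0  1  0  1  2  3  2  3  4  5  0  1  0  1  2  3  2  3  4  5  0  1  0  1  2  3
G_A(25) = 3.
Stack B, S = {1, 7, 8, 9}:
n :  0  1  2  3  4  5  6  7  8  9 10 11 12 13 14 15 16 17
G :  0  1  0  1  0  1  0  1  2  3  2  3  2  3  2  3  0  1
G_B(17) = 1.
Combined Grundy value = 3 ⊕ 1 = 2.

2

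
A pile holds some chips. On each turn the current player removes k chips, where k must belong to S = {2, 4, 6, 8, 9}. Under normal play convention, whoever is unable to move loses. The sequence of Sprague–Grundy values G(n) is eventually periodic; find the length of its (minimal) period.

G(0) = 0
G(1) = mex{} = 0
G(2) = mex{0} = 1
G(3) = mex{0} = 1
G(4) = mex{1,0} = 2
G(5) = mex{1,0} = 2
G(6) = mex{2,1,0} = 3
G(7) = mex{2,1,0} = 3
G(8) = mex{3,2,1,0} = 4
G(9) = mex{3,2,1,0,0} = 4
G(10) = mex{4,3,2,1,0} = 5
G(11) = mex{4,3,2,1,1} = 0
G(12) = mex{5,4,3,2,1} = 0
G(13) = mex{0,4,3,2,2} = 1
G(14) = mex{0,5,4,3,2} = 1
G(15) = mex{1,0,4,3,3} = 2
G(16) = mex{1,0,5,4,3} = 2
G(17) = mex{2,1,0,4,4} = 3
G(18) = mex{2,1,0,5,4} = 3
G(19) = mex{3,2,1,0,5} = 4
G(20) = mex{3,2,1,0,0} = 4
G(21) = mex{4,3,2,1,0} = 5
G(22) = mex{4,3,2,1,1} = 0
G(23) = mex{5,4,3,2,1} = 0
G(n+11) = G(n) holds for n = 0,…,8 (a full window of length max(S) = 9), so the sequence is purely periodic with period 11.

11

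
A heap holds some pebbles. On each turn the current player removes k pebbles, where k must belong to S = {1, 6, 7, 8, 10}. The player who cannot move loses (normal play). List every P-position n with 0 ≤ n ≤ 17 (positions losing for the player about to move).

G(0) = 0
G(1) = mex{0} = 1
G(2) = mex{1} = 0
G(3) = mex{0} = 1
G(4) = mex{1} = 0
G(5) = mex{0} = 1
G(6) = mex{1,0} = 2
G(7) = mex{2,1,0} = 3
G(8) = mex{3,0,1,0} = 2
G(9) = mex{2,1,0,1} = 3
G(10) = mex{3,0,1,0,0} = 2
G(11) = mex{2,1,0,1,1} = 3
G(12) = mex{3,2,1,0,0} = 4
G(13) = mex{4,3,2,1,1} = 0
G(14) = mex{0,2,3,2,0} = 1
G(15) = mex{1,3,2,3,1} = 0
G(16) = mex{0,2,3,2,2} = 1
G(17) = mex{1,3,2,3,3} = 0
P-positions are exactly the n with G(n) = 0.

0, 2, 4, 13, 15, 17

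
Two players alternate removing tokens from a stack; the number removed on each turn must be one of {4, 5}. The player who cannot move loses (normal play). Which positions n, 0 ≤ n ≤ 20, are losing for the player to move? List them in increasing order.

0, 1, 2, 3, 9, 10, 11, 12, 18, 19, 20

G(0) = 0
G(1) = mex{} = 0
G(2) = mex{} = 0
G(3) = mex{} = 0
G(4) = mex{0} = 1
G(5) = mex{0,0} = 1
G(6) = mex{0,0} = 1
G(7) = mex{0,0} = 1
G(8) = mex{1,0} = 2
G(9) = mex{1,1} = 0
G(10) = mex{1,1} = 0
G(11) = mex{1,1} = 0
G(12) = mex{2,1} = 0
G(13) = mex{0,2} = 1
G(14) = mex{0,0} = 1
G(15) = mex{0,0} = 1
G(16) = mex{0,0} = 1
G(17) = mex{1,0} = 2
G(18) = mex{1,1} = 0
G(19) = mex{1,1} = 0
G(20) = mex{1,1} = 0
P-positions are exactly the n with G(n) = 0.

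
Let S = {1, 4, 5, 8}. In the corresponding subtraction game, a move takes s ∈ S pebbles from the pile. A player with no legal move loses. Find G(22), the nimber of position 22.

G(0) = 0
G(1) = mex{0} = 1
G(2) = mex{1} = 0
G(3) = mex{0} = 1
G(4) = mex{1,0} = 2
G(5) = mex{2,1,0} = 3
G(6) = mex{3,0,1} = 2
G(7) = mex{2,1,0} = 3
G(8) = mex{3,2,1,0} = 4
G(9) = mex{4,3,2,1} = 0
G(10) = mex{0,2,3,0} = 1
G(11) = mex{1,3,2,1} = 0
G(12) = mex{0,4,3,2} = 1
G(13) = mex{1,0,4,3} = 2
G(14) = mex{2,1,0,2} = 3
G(15) = mex{3,0,1,3} = 2
G(16) = mex{2,1,0,4} = 3
G(17) = mex{3,2,1,0} = 4
G(18) = mex{4,3,2,1} = 0
G(19) = mex{0,2,3,0} = 1
G(20) = mex{1,3,2,1} = 0
G(21) = mex{0,4,3,2} = 1
G(22) = mex{1,0,4,3} = 2

2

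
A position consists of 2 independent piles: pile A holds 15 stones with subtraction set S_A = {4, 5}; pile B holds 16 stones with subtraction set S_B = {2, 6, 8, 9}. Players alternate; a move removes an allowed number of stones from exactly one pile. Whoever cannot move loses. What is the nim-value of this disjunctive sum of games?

Pile A, S = {4, 5}:
G(0) = 0
G(1) = mex{} = 0
G(2) = mex{} = 0
G(3) = mex{} = 0
G(4) = mex{0} = 1
G(5) = mex{0,0} = 1
G(6) = mex{0,0} = 1
G(7) = mex{0,0} = 1
G(8) = mex{1,0} = 2
G(9) = mex{1,1} = 0
G(10) = mex{1,1} = 0
G(11) = mex{1,1} = 0
G(12) = mex{2,1} = 0
G(13) = mex{0,2} = 1
G(14) = mex{0,0} = 1
G(15) = mex{0,0} = 1
G_A(15) = 1.
Pile B, S = {2, 6, 8, 9}:
n :  0  1  2  3  4  5  6  7  8  9 10 11 12 13 14 15 16
G :  0  0  1  1  0  0  1  1  2  2  3  3  2  2  3  0  0
G_B(16) = 0.
Combined Grundy value = 1 ⊕ 0 = 1.

1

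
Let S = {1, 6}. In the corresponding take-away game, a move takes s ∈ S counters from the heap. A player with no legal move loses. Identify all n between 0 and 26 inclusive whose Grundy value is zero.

0, 2, 4, 7, 9, 11, 14, 16, 18, 21, 23, 25

n :  0  1  2  3  4  5  6  7  8  9 10 11 12 13 14 15 16 17 18 19 20 21 22 23 24 25 26
G :  0  1  0  1  0  1  2  0  1  0  1  0  1  2  0  1  0  1  0  1  2  0  1  0  1  0  1
P-positions are exactly the n with G(n) = 0.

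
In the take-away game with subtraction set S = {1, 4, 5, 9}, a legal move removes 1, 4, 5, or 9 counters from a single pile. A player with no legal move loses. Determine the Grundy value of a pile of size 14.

G(0) = 0
G(1) = mex{0} = 1
G(2) = mex{1} = 0
G(3) = mex{0} = 1
G(4) = mex{1,0} = 2
G(5) = mex{2,1,0} = 3
G(6) = mex{3,0,1} = 2
G(7) = mex{2,1,0} = 3
G(8) = mex{3,2,1} = 0
G(9) = mex{0,3,2,0} = 1
G(10) = mex{1,2,3,1} = 0
G(11) = mex{0,3,2,0} = 1
G(12) = mex{1,0,3,1} = 2
G(13) = mex{2,1,0,2} = 3
G(14) = mex{3,0,1,3} = 2

2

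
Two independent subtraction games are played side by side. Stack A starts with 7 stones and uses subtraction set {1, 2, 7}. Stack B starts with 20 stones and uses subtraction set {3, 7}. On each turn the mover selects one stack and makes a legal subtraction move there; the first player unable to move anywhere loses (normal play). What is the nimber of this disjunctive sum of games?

Stack A, S = {1, 2, 7}:
n : 0 1 2 3 4 5 6 7
G : 0 1 2 0 1 2 0 1
G_A(7) = 1.
Stack B, S = {3, 7}:
G(0) = 0
G(1) = mex{} = 0
G(2) = mex{} = 0
G(3) = mex{0} = 1
G(4) = mex{0} = 1
G(5) = mex{0} = 1
G(6) = mex{1} = 0
G(7) = mex{1,0} = 2
G(8) = mex{1,0} = 2
G(9) = mex{0,0} = 1
G(10) = mex{2,1} = 0
G(11) = mex{2,1} = 0
G(12) = mex{1,1} = 0
G(13) = mex{0,0} = 1
G(14) = mex{0,2} = 1
G(15) = mex{0,2} = 1
G(16) = mex{1,1} = 0
G(17) = mex{1,0} = 2
G(18) = mex{1,0} = 2
G(19) = mex{0,0} = 1
G(20) = mex{2,1} = 0
G_B(20) = 0.
Combined Grundy value = 1 ⊕ 0 = 1.

1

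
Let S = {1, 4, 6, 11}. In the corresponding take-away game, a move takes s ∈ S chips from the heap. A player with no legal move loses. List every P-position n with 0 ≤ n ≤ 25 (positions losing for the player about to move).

n :  0  1  2  3  4  5  6  7  8  9 10 11 12 13 14 15 16 17 18 19 20 21 22 23 24 25
G :  0  1  0  1  2  0  1  0  1  2  0  1  0  1  2  0  1  0  1  2  0  1  0  1  2  0
P-positions are exactly the n with G(n) = 0.

0, 2, 5, 7, 10, 12, 15, 17, 20, 22, 25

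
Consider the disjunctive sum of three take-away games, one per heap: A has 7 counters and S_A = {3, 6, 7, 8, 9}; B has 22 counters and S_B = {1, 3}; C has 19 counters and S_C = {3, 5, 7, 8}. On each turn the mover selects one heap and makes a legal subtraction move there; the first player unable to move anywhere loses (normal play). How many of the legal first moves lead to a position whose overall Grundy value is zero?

0

Heap A, S = {3, 6, 7, 8, 9}:
G(0) = 0
G(1) = mex{} = 0
G(2) = mex{} = 0
G(3) = mex{0} = 1
G(4) = mex{0} = 1
G(5) = mex{0} = 1
G(6) = mex{1,0} = 2
G(7) = mex{1,0,0} = 2
G_A(7) = 2.
Heap B, S = {1, 3}:
n :  0  1  2  3  4  5  6  7  8  9 10 11 12 13 14 15 16 17 18 19 20 21 22
G :  0  1  0  1  0  1  0  1  0  1  0  1  0  1  0  1  0  1  0  1  0  1  0
G_B(22) = 0.
Heap C, S = {3, 5, 7, 8}:
n :  0  1  2  3  4  5  6  7  8  9 10 11 12 13 14 15 16 17 18 19
G :  0  0  0  1  1  1  2  2  2  3  3  0  0  0  1  1  1  2  2  2
G_C(19) = 2.
Combined Grundy value = 2 ⊕ 0 ⊕ 2 = 0.
A winning move leaves total XOR = 0, i.e. changes one component's Grundy value g to g ⊕ X where X is the current total.
Heap A: target g' = 2⊕0 = 2, but every legal move changes the Grundy value (mex property), so 0 moves.
Heap B: target g' = 0⊕0 = 0, but every legal move changes the Grundy value (mex property), so 0 moves.
Heap C: target g' = 2⊕0 = 2, but every legal move changes the Grundy value (mex property), so 0 moves.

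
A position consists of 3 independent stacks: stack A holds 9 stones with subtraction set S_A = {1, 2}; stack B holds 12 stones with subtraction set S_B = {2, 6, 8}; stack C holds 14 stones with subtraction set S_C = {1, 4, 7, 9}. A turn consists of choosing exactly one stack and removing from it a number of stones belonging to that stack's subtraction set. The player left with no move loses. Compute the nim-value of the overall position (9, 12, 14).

Stack A, S = {1, 2}:
n : 0 1 2 3 4 5 6 7 8 9
G : 0 1 2 0 1 2 0 1 2 0
G_A(9) = 0.
Stack B, S = {2, 6, 8}:
G(0) = 0
G(1) = mex{} = 0
G(2) = mex{0} = 1
G(3) = mex{0} = 1
G(4) = mex{1} = 0
G(5) = mex{1} = 0
G(6) = mex{0,0} = 1
G(7) = mex{0,0} = 1
G(8) = mex{1,1,0} = 2
G(9) = mex{1,1,0} = 2
G(10) = mex{2,0,1} = 3
G(11) = mex{2,0,1} = 3
G(12) = mex{3,1,0} = 2
G_B(12) = 2.
Stack C, S = {1, 4, 7, 9}:
G(0) = 0
G(1) = mex{0} = 1
G(2) = mex{1} = 0
G(3) = mex{0} = 1
G(4) = mex{1,0} = 2
G(5) = mex{2,1} = 0
G(6) = mex{0,0} = 1
G(7) = mex{1,1,0} = 2
G(8) = mex{2,2,1} = 0
G(9) = mex{0,0,0,0} = 1
G(10) = mex{1,1,1,1} = 0
G(11) = mex{0,2,2,0} = 1
G(12) = mex{1,0,0,1} = 2
G(13) = mex{2,1,1,2} = 0
G(14) = mex{0,0,2,0} = 1
G_C(14) = 1.
Combined Grundy value = 0 ⊕ 2 ⊕ 1 = 3.

3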